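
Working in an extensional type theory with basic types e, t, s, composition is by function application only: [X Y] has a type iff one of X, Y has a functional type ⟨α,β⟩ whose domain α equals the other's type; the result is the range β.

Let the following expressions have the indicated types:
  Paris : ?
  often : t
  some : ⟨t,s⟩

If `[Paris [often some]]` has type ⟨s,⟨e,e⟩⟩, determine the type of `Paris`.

⟨s,⟨s,⟨e,e⟩⟩⟩

[Paris [often some]] is required to be ⟨s,⟨e,e⟩⟩. [often some] : s cannot yield ⟨s,⟨e,e⟩⟩ as functor, so Paris : ⟨s,⟨s,⟨e,e⟩⟩⟩.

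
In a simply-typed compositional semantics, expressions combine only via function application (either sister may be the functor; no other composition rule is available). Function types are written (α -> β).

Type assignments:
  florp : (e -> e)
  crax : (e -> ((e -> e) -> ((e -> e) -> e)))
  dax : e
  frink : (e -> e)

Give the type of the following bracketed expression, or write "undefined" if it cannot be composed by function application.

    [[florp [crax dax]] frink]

[crax dax]: (e -> ((e -> e) -> ((e -> e) -> e))) applied to e yields ((e -> e) -> ((e -> e) -> e)).
[florp [crax dax]]: ((e -> e) -> ((e -> e) -> e)) applied to (e -> e) yields ((e -> e) -> e).
[[florp [crax dax]] frink]: ((e -> e) -> e) applied to (e -> e) yields e.

e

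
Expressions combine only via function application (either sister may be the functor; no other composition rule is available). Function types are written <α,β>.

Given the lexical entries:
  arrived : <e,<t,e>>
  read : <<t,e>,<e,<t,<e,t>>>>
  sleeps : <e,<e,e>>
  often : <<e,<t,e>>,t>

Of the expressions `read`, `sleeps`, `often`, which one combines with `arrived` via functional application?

often

read : <<t,e>,<e,<t,<e,t>>>> — no; arrived wants e, and read wants <t,e>.
sleeps : <e,<e,e>> — no; arrived wants e, and sleeps wants e.
often — combines: often : <<e,<t,e>>,t> takes arrived : <e,<t,e>> as argument, giving t.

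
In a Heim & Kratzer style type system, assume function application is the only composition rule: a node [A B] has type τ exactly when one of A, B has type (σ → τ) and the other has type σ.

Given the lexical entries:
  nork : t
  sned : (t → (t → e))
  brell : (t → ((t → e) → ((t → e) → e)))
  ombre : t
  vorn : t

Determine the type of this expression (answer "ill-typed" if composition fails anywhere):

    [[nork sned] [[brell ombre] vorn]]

At [nork sned], sned : (t → (t → e)) takes nork : t, giving (t → e).
At [brell ombre], brell : (t → ((t → e) → ((t → e) → e))) takes ombre : t, giving ((t → e) → ((t → e) → e)).
At [[brell ombre] vorn]: neither ((t → e) → ((t → e) → e)) nor t can take the other as argument; the node is ill-typed.

ill-typed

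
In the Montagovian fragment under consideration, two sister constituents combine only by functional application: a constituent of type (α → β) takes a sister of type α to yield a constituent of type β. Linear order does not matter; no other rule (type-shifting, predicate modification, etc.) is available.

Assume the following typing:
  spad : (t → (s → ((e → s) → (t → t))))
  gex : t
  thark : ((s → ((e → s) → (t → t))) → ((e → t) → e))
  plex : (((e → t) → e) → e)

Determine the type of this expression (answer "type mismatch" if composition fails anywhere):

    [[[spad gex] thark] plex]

[spad gex] — spad of type (t → (s → ((e → s) → (t → t)))) combines with gex of type t: type (s → ((e → s) → (t → t))).
[[spad gex] thark] — thark of type ((s → ((e → s) → (t → t))) → ((e → t) → e)) combines with [spad gex] of type (s → ((e → s) → (t → t))): type ((e → t) → e).
[[[spad gex] thark] plex] — plex of type (((e → t) → e) → e) combines with [[spad gex] thark] of type ((e → t) → e): type e.

e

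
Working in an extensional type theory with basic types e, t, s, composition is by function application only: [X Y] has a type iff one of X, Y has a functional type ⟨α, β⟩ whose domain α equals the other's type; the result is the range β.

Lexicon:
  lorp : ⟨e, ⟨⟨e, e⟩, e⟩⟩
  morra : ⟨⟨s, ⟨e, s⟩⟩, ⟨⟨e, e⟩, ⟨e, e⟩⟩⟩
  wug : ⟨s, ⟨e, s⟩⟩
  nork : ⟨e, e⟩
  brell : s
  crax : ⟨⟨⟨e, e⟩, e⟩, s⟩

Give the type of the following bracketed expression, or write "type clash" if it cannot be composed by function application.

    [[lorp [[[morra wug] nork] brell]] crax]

type clash

[morra wug] — morra of type ⟨⟨s, ⟨e, s⟩⟩, ⟨⟨e, e⟩, ⟨e, e⟩⟩⟩ combines with wug of type ⟨s, ⟨e, s⟩⟩: type ⟨⟨e, e⟩, ⟨e, e⟩⟩.
[[morra wug] nork] — [morra wug] of type ⟨⟨e, e⟩, ⟨e, e⟩⟩ combines with nork of type ⟨e, e⟩: type ⟨e, e⟩.
[[[morra wug] nork] brell]: ⟨e, e⟩ with s — neither is a function whose domain matches the other; composition fails here.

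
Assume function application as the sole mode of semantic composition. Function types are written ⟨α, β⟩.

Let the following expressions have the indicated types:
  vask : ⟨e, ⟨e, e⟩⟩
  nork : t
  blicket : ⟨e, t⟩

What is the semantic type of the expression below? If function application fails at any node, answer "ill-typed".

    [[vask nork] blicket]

[vask nork]: ⟨e, ⟨e, e⟩⟩ with t — neither is a function whose domain matches the other; composition fails here.

ill-typed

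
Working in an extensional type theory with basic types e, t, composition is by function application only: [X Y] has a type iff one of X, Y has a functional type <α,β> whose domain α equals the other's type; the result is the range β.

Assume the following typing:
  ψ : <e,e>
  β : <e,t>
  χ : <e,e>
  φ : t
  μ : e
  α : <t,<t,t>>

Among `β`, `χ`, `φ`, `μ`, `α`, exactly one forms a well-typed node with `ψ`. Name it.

β : <e,t> — does not combine with ψ.
χ : <e,e> — does not combine with ψ.
φ : t — does not combine with ψ.
μ — combines: ψ : <e,e> takes μ : e as argument, giving e.
α : <t,<t,t>> — does not combine with ψ.

μ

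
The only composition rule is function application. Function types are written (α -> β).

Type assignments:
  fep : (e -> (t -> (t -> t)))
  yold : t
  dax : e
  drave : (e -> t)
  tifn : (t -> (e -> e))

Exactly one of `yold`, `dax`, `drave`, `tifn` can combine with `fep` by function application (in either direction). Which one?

dax

yold : t — fep needs e; yold needs nothing (atomic); neither fits.
dax — combines: fep : (e -> (t -> (t -> t))) takes dax : e as argument, giving (t -> (t -> t)).
drave : (e -> t) — fep needs e; drave needs e; neither fits.
tifn : (t -> (e -> e)) — fep needs e; tifn needs t; neither fits.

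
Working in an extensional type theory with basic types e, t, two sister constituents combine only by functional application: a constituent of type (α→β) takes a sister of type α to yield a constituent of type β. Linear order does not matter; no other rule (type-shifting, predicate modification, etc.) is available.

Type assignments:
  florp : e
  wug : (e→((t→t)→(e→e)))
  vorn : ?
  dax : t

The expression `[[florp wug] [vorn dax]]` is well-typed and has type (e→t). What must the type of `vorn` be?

(t→(((t→t)→(e→e))→(e→t)))

For [[florp wug] [vorn dax]] to have type (e→t) with [florp wug] of type ((t→t)→(e→e)), [vorn dax] must be the function: [vorn dax] : (((t→t)→(e→e))→(e→t)).
For [vorn dax] to have type (((t→t)→(e→e))→(e→t)) with dax of type t, vorn must be the function: vorn : (t→(((t→t)→(e→e))→(e→t))).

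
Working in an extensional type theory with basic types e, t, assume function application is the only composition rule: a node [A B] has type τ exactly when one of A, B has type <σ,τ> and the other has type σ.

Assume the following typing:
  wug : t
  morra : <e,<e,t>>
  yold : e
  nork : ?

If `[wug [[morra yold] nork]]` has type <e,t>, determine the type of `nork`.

[wug [[morra yold] nork]] is required to be <e,t>. wug : t cannot yield <e,t> as functor, so [[morra yold] nork] : <t,<e,t>>.
[[morra yold] nork] is required to be <t,<e,t>>. [morra yold] : <e,t> cannot yield <t,<e,t>> as functor, so nork : <<e,t>,<t,<e,t>>>.

<<e,t>,<t,<e,t>>>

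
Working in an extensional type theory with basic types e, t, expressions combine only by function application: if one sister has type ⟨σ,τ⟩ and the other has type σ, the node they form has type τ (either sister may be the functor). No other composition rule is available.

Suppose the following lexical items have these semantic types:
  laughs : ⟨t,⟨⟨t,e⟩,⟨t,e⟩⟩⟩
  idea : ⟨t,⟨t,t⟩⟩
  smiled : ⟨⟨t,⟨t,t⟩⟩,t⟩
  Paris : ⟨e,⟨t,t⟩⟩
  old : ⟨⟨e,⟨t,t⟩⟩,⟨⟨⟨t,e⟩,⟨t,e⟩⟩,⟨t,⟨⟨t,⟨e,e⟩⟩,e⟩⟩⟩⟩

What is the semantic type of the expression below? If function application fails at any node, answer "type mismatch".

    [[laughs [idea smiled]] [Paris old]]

[idea smiled]: ⟨⟨t,⟨t,t⟩⟩,t⟩ applied to ⟨t,⟨t,t⟩⟩ yields t.
[laughs [idea smiled]]: ⟨t,⟨⟨t,e⟩,⟨t,e⟩⟩⟩ applied to t yields ⟨⟨t,e⟩,⟨t,e⟩⟩.
[Paris old]: ⟨⟨e,⟨t,t⟩⟩,⟨⟨⟨t,e⟩,⟨t,e⟩⟩,⟨t,⟨⟨t,⟨e,e⟩⟩,e⟩⟩⟩⟩ applied to ⟨e,⟨t,t⟩⟩ yields ⟨⟨⟨t,e⟩,⟨t,e⟩⟩,⟨t,⟨⟨t,⟨e,e⟩⟩,e⟩⟩⟩.
[[laughs [idea smiled]] [Paris old]]: ⟨⟨⟨t,e⟩,⟨t,e⟩⟩,⟨t,⟨⟨t,⟨e,e⟩⟩,e⟩⟩⟩ applied to ⟨⟨t,e⟩,⟨t,e⟩⟩ yields ⟨t,⟨⟨t,⟨e,e⟩⟩,e⟩⟩.

⟨t,⟨⟨t,⟨e,e⟩⟩,e⟩⟩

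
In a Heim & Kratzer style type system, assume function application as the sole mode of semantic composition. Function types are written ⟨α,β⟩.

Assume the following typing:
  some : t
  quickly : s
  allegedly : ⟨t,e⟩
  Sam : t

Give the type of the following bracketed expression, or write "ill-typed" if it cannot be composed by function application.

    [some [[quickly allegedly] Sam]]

ill-typed

[quickly allegedly]: s with ⟨t,e⟩ — neither is a function whose domain matches the other; composition fails here.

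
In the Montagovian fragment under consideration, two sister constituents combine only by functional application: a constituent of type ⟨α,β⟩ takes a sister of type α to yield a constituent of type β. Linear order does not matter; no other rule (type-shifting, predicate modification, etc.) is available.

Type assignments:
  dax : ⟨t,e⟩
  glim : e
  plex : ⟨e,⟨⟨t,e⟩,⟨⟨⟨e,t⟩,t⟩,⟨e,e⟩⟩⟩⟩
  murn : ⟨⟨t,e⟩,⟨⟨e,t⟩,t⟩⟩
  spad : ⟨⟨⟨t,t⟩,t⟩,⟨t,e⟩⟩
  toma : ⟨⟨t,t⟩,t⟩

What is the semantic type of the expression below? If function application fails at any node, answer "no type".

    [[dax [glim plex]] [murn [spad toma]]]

⟨e,e⟩

[glim plex] — plex of type ⟨e,⟨⟨t,e⟩,⟨⟨⟨e,t⟩,t⟩,⟨e,e⟩⟩⟩⟩ combines with glim of type e: type ⟨⟨t,e⟩,⟨⟨⟨e,t⟩,t⟩,⟨e,e⟩⟩⟩.
[dax [glim plex]] — [glim plex] of type ⟨⟨t,e⟩,⟨⟨⟨e,t⟩,t⟩,⟨e,e⟩⟩⟩ combines with dax of type ⟨t,e⟩: type ⟨⟨⟨e,t⟩,t⟩,⟨e,e⟩⟩.
[spad toma] — spad of type ⟨⟨⟨t,t⟩,t⟩,⟨t,e⟩⟩ combines with toma of type ⟨⟨t,t⟩,t⟩: type ⟨t,e⟩.
[murn [spad toma]] — murn of type ⟨⟨t,e⟩,⟨⟨e,t⟩,t⟩⟩ combines with [spad toma] of type ⟨t,e⟩: type ⟨⟨e,t⟩,t⟩.
[[dax [glim plex]] [murn [spad toma]]] — [dax [glim plex]] of type ⟨⟨⟨e,t⟩,t⟩,⟨e,e⟩⟩ combines with [murn [spad toma]] of type ⟨⟨e,t⟩,t⟩: type ⟨e,e⟩.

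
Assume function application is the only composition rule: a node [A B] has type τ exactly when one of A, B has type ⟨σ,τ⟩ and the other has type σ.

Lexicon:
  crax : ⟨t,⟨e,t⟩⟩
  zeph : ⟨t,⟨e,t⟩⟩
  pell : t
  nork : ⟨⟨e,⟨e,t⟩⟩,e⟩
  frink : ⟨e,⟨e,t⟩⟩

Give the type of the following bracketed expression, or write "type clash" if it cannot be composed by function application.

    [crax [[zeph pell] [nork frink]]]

⟨e,t⟩

At [zeph pell], zeph : ⟨t,⟨e,t⟩⟩ takes pell : t, giving ⟨e,t⟩.
At [nork frink], nork : ⟨⟨e,⟨e,t⟩⟩,e⟩ takes frink : ⟨e,⟨e,t⟩⟩, giving e.
At [[zeph pell] [nork frink]], [zeph pell] : ⟨e,t⟩ takes [nork frink] : e, giving t.
At [crax [[zeph pell] [nork frink]]], crax : ⟨t,⟨e,t⟩⟩ takes [[zeph pell] [nork frink]] : t, giving ⟨e,t⟩.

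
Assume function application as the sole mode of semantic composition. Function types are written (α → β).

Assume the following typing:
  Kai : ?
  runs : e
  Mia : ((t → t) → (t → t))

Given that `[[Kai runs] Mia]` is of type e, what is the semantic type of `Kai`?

For [[Kai runs] Mia] to have type e with Mia of type ((t → t) → (t → t)), [Kai runs] must be the function: [Kai runs] : (((t → t) → (t → t)) → e).
For [Kai runs] to have type (((t → t) → (t → t)) → e) with runs of type e, Kai must be the function: Kai : (e → (((t → t) → (t → t)) → e)).

(e → (((t → t) → (t → t)) → e))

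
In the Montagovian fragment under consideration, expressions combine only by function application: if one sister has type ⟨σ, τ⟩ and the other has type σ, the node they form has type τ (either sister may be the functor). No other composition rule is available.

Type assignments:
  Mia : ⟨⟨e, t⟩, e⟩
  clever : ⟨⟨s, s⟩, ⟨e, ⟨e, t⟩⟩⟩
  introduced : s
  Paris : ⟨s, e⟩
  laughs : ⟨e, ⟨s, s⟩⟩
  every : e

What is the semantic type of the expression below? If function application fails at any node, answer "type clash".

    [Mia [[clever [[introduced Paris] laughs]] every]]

[introduced Paris]: functor Paris : ⟨s, e⟩, argument introduced : s; result e.
[[introduced Paris] laughs]: functor laughs : ⟨e, ⟨s, s⟩⟩, argument [introduced Paris] : e; result ⟨s, s⟩.
[clever [[introduced Paris] laughs]]: functor clever : ⟨⟨s, s⟩, ⟨e, ⟨e, t⟩⟩⟩, argument [[introduced Paris] laughs] : ⟨s, s⟩; result ⟨e, ⟨e, t⟩⟩.
[[clever [[introduced Paris] laughs]] every]: functor [clever [[introduced Paris] laughs]] : ⟨e, ⟨e, t⟩⟩, argument every : e; result ⟨e, t⟩.
[Mia [[clever [[introduced Paris] laughs]] every]]: functor Mia : ⟨⟨e, t⟩, e⟩, argument [[clever [[introduced Paris] laughs]] every] : ⟨e, t⟩; result e.

e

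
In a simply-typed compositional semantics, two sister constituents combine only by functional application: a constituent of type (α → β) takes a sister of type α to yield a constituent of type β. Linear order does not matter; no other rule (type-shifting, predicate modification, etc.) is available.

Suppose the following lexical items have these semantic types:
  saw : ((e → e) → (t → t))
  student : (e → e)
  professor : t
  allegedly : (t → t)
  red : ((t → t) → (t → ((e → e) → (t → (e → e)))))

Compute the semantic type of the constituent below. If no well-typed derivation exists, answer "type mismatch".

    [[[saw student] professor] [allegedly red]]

[saw student]: saw is ((e → e) → (t → t)), student is (e → e); result (t → t).
[[saw student] professor]: [saw student] is (t → t), professor is t; result t.
[allegedly red]: red is ((t → t) → (t → ((e → e) → (t → (e → e))))), allegedly is (t → t); result (t → ((e → e) → (t → (e → e)))).
[[[saw student] professor] [allegedly red]]: [allegedly red] is (t → ((e → e) → (t → (e → e)))), [[saw student] professor] is t; result ((e → e) → (t → (e → e))).

((e → e) → (t → (e → e)))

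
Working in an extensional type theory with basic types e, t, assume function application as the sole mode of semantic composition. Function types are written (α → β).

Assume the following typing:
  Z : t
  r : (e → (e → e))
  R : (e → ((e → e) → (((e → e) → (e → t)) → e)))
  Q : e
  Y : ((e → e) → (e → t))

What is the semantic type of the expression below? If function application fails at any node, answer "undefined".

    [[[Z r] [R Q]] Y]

At [Z r]: neither t nor (e → (e → e)) can take the other as argument; the node is ill-typed.

undefined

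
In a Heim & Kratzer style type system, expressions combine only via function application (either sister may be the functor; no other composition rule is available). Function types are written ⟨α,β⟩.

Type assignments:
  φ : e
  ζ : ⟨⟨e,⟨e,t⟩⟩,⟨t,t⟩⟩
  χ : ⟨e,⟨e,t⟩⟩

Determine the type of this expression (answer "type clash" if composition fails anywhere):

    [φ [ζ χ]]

type clash

At [ζ χ], ζ : ⟨⟨e,⟨e,t⟩⟩,⟨t,t⟩⟩ takes χ : ⟨e,⟨e,t⟩⟩, giving ⟨t,t⟩.
[φ [ζ χ]]: e with ⟨t,t⟩ — neither is a function whose domain matches the other; composition fails here.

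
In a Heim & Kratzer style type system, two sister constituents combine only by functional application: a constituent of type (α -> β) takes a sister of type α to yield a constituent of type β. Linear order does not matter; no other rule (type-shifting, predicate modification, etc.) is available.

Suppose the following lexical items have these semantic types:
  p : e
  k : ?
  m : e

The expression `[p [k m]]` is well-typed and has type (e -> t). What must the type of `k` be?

(e -> (e -> (e -> t)))

[p [k m]] is required to be (e -> t). p : e cannot yield (e -> t) as functor, so [k m] : (e -> (e -> t)).
[k m] is required to be (e -> (e -> t)). m : e cannot yield (e -> (e -> t)) as functor, so k : (e -> (e -> (e -> t))).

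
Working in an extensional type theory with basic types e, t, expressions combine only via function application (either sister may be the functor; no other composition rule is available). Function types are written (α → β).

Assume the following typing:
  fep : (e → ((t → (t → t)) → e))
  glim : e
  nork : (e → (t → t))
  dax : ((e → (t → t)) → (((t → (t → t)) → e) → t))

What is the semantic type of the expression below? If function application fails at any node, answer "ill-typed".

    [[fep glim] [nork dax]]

[fep glim] — fep of type (e → ((t → (t → t)) → e)) combines with glim of type e: type ((t → (t → t)) → e).
[nork dax] — dax of type ((e → (t → t)) → (((t → (t → t)) → e) → t)) combines with nork of type (e → (t → t)): type (((t → (t → t)) → e) → t).
[[fep glim] [nork dax]] — [nork dax] of type (((t → (t → t)) → e) → t) combines with [fep glim] of type ((t → (t → t)) → e): type t.

t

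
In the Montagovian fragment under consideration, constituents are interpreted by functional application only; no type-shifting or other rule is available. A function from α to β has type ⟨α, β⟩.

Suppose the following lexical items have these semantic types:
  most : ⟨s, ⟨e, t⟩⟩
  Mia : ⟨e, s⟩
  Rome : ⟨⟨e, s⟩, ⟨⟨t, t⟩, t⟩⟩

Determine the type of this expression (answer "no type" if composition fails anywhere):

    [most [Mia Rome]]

no type

[Mia Rome]: ⟨⟨e, s⟩, ⟨⟨t, t⟩, t⟩⟩ applied to ⟨e, s⟩ yields ⟨⟨t, t⟩, t⟩.
At [most [Mia Rome]]: neither ⟨s, ⟨e, t⟩⟩ nor ⟨⟨t, t⟩, t⟩ can take the other as argument; the node is ill-typed.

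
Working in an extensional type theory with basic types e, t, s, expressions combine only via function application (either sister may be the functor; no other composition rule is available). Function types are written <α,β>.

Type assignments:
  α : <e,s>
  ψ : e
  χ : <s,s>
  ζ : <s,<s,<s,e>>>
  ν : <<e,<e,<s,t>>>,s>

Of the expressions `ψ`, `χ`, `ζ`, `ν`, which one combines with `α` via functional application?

ψ — combines: α : <e,s> takes ψ : e as argument, giving s.
χ : <s,s> — α needs e; χ needs s; neither fits.
ζ : <s,<s,<s,e>>> — α needs e; ζ needs s; neither fits.
ν : <<e,<e,<s,t>>>,s> — α needs e; ν needs <e,<e,<s,t>>>; neither fits.

ψ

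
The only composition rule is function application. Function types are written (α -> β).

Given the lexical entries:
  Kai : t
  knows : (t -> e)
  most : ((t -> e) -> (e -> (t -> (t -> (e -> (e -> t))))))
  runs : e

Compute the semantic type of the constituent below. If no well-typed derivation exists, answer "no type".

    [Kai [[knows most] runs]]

(t -> (e -> (e -> t)))

At [knows most], most : ((t -> e) -> (e -> (t -> (t -> (e -> (e -> t)))))) takes knows : (t -> e), giving (e -> (t -> (t -> (e -> (e -> t))))).
At [[knows most] runs], [knows most] : (e -> (t -> (t -> (e -> (e -> t))))) takes runs : e, giving (t -> (t -> (e -> (e -> t)))).
At [Kai [[knows most] runs]], [[knows most] runs] : (t -> (t -> (e -> (e -> t)))) takes Kai : t, giving (t -> (e -> (e -> t))).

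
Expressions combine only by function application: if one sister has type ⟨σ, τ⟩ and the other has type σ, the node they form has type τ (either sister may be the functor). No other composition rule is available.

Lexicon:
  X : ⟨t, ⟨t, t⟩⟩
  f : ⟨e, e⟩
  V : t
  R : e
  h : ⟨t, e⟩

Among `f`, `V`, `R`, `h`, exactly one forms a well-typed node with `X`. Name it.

f : ⟨e, e⟩ — neither side's domain matches the other.
V — combines: X : ⟨t, ⟨t, t⟩⟩ takes V : t as argument, giving ⟨t, t⟩.
R : e — neither side's domain matches the other.
h : ⟨t, e⟩ — neither side's domain matches the other.

V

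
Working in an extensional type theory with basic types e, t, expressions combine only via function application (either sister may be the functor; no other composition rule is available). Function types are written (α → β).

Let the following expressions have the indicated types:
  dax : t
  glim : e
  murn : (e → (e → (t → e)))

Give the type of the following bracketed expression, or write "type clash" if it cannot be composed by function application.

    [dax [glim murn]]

type clash

At [glim murn], murn : (e → (e → (t → e))) takes glim : e, giving (e → (t → e)).
At [dax [glim murn]]: neither t nor (e → (t → e)) can take the other as argument; the node is ill-typed.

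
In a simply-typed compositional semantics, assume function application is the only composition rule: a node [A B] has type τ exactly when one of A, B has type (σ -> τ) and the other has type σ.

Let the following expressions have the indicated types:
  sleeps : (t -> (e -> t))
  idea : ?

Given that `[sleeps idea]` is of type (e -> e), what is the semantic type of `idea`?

[sleeps idea] must have type (e -> e). The sister sleeps has type (t -> (e -> t)); that is not a function onto (e -> e), so idea must be the functor, of type ((t -> (e -> t)) -> (e -> e)).

((t -> (e -> t)) -> (e -> e))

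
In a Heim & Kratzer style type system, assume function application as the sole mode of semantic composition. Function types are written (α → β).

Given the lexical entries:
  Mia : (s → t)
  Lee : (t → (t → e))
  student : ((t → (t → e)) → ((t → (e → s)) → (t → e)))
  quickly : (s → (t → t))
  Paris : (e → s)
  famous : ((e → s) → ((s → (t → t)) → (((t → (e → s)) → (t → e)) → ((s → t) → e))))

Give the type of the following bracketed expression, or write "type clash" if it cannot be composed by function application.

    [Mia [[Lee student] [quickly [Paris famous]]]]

[Lee student]: student is ((t → (t → e)) → ((t → (e → s)) → (t → e))), Lee is (t → (t → e)); result ((t → (e → s)) → (t → e)).
[Paris famous]: famous is ((e → s) → ((s → (t → t)) → (((t → (e → s)) → (t → e)) → ((s → t) → e)))), Paris is (e → s); result ((s → (t → t)) → (((t → (e → s)) → (t → e)) → ((s → t) → e))).
[quickly [Paris famous]]: [Paris famous] is ((s → (t → t)) → (((t → (e → s)) → (t → e)) → ((s → t) → e))), quickly is (s → (t → t)); result (((t → (e → s)) → (t → e)) → ((s → t) → e)).
[[Lee student] [quickly [Paris famous]]]: [quickly [Paris famous]] is (((t → (e → s)) → (t → e)) → ((s → t) → e)), [Lee student] is ((t → (e → s)) → (t → e)); result ((s → t) → e).
[Mia [[Lee student] [quickly [Paris famous]]]]: [[Lee student] [quickly [Paris famous]]] is ((s → t) → e), Mia is (s → t); result e.

e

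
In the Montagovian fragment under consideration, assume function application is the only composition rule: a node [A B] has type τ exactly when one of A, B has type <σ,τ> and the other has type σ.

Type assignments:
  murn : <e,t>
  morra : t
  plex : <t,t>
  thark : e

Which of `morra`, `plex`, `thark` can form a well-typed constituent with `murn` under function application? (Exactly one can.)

thark

morra : t — no; murn wants e, and morra wants nothing (atomic).
plex : <t,t> — no; murn wants e, and plex wants t.
thark — combines: murn : <e,t> takes thark : e as argument, giving t.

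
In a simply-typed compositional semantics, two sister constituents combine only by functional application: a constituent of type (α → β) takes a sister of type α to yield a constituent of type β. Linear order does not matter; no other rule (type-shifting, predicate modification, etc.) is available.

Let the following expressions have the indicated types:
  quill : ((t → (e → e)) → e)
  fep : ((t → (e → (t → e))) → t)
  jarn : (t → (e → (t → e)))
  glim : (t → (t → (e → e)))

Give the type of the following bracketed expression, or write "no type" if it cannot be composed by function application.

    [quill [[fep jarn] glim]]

[fep jarn]: fep is ((t → (e → (t → e))) → t), jarn is (t → (e → (t → e))); result t.
[[fep jarn] glim]: glim is (t → (t → (e → e))), [fep jarn] is t; result (t → (e → e)).
[quill [[fep jarn] glim]]: quill is ((t → (e → e)) → e), [[fep jarn] glim] is (t → (e → e)); result e.

e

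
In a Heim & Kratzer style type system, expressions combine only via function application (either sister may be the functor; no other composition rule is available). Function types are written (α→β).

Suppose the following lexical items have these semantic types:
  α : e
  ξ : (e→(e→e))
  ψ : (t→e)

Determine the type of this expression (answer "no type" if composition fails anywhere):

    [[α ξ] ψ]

no type

[α ξ]: (e→(e→e)) applied to e yields (e→e).
At [[α ξ] ψ]: neither (e→e) nor (t→e) can take the other as argument; the node is ill-typed.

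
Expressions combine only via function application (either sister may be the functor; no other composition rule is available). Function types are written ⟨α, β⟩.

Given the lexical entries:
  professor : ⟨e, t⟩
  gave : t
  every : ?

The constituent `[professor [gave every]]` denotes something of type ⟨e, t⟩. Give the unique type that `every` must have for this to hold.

⟨t, ⟨⟨e, t⟩, ⟨e, t⟩⟩⟩

For [professor [gave every]] to have type ⟨e, t⟩ with professor of type ⟨e, t⟩, [gave every] must be the function: [gave every] : ⟨⟨e, t⟩, ⟨e, t⟩⟩.
For [gave every] to have type ⟨⟨e, t⟩, ⟨e, t⟩⟩ with gave of type t, every must be the function: every : ⟨t, ⟨⟨e, t⟩, ⟨e, t⟩⟩⟩.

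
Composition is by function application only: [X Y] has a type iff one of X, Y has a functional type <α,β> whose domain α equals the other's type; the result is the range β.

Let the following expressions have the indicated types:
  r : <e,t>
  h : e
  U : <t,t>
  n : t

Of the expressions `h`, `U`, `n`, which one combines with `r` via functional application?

h

h — combines: r : <e,t> takes h : e as argument, giving t.
U : <t,t> — no; r wants e, and U wants t.
n : t — no; r wants e, and n wants nothing (atomic).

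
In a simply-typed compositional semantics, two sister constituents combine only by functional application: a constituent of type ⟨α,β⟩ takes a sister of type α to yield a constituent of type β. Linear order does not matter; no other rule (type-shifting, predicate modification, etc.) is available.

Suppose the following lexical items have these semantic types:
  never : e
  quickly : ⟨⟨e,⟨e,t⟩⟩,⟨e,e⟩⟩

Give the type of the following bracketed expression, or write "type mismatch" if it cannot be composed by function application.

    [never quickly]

[never quickly]: e with ⟨⟨e,⟨e,t⟩⟩,⟨e,e⟩⟩ — neither is a function whose domain matches the other; composition fails here.

type mismatch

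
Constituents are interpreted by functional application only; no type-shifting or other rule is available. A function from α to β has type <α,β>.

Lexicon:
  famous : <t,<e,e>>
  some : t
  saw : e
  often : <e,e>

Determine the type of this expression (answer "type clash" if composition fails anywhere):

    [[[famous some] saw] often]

e

At [famous some], famous : <t,<e,e>> takes some : t, giving <e,e>.
At [[famous some] saw], [famous some] : <e,e> takes saw : e, giving e.
At [[[famous some] saw] often], often : <e,e> takes [[famous some] saw] : e, giving e.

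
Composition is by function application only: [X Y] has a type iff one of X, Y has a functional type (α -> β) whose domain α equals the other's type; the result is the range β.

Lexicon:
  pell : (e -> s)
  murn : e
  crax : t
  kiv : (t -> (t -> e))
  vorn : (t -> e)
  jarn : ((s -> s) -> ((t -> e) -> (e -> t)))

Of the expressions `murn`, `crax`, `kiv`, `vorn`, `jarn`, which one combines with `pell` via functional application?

murn

murn — combines: pell : (e -> s) takes murn : e as argument, giving s.
crax : t — neither side's domain matches the other.
kiv : (t -> (t -> e)) — neither side's domain matches the other.
vorn : (t -> e) — neither side's domain matches the other.
jarn : ((s -> s) -> ((t -> e) -> (e -> t))) — neither side's domain matches the other.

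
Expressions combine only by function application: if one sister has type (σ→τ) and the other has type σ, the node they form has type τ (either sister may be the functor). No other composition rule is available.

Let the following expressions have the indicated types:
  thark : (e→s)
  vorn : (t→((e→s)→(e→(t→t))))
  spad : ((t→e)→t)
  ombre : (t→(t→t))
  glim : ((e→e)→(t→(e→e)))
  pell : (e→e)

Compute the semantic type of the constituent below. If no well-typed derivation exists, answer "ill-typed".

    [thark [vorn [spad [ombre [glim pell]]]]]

ill-typed

[glim pell]: ((e→e)→(t→(e→e))) applied to (e→e) yields (t→(e→e)).
[ombre [glim pell]]: (t→(t→t)) and (t→(e→e)) cannot combine by function application — type clash.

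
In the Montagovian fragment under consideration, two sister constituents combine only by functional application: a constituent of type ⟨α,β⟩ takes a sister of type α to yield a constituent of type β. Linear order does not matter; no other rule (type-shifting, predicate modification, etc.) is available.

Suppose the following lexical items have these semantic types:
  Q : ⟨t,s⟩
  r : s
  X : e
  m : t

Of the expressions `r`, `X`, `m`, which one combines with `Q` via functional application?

m

r : s — does not combine with Q.
X : e — does not combine with Q.
m — combines: Q : ⟨t,s⟩ takes m : t as argument, giving s.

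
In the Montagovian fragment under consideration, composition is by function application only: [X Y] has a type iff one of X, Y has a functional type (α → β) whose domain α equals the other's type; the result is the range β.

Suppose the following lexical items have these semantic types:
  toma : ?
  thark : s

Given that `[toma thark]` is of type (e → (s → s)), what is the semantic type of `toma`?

(s → (e → (s → s)))

[toma thark] must have type (e → (s → s)). The sister thark has type s; that is not a function onto (e → (s → s)), so toma must be the functor, of type (s → (e → (s → s))).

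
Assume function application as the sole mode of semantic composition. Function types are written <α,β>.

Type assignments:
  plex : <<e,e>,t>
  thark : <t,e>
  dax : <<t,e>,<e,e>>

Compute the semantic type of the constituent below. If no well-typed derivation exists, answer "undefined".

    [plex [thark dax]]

[thark dax]: dax is <<t,e>,<e,e>>, thark is <t,e>; result <e,e>.
[plex [thark dax]]: plex is <<e,e>,t>, [thark dax] is <e,e>; result t.

t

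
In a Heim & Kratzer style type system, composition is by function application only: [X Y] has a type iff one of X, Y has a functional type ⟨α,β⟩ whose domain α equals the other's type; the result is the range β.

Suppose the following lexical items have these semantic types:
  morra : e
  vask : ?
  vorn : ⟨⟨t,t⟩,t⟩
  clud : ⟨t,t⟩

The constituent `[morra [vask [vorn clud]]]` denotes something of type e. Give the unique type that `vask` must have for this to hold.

At [morra [vask [vorn clud]]] (required: e): morra is e, which is not a function with range e; hence [vask [vorn clud]] is the functor — type ⟨e,e⟩.
At [vask [vorn clud]] (required: ⟨e,e⟩): [vorn clud] is t, which is not a function with range ⟨e,e⟩; hence vask is the functor — type ⟨t,⟨e,e⟩⟩.

⟨t,⟨e,e⟩⟩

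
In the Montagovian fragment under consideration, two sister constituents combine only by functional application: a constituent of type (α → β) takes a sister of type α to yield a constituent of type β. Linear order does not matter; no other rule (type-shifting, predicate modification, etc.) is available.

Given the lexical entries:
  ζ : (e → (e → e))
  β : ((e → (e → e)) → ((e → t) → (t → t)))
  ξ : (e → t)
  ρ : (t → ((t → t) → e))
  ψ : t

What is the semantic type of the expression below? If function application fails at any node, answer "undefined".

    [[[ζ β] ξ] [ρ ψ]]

At [ζ β], β : ((e → (e → e)) → ((e → t) → (t → t))) takes ζ : (e → (e → e)), giving ((e → t) → (t → t)).
At [[ζ β] ξ], [ζ β] : ((e → t) → (t → t)) takes ξ : (e → t), giving (t → t).
At [ρ ψ], ρ : (t → ((t → t) → e)) takes ψ : t, giving ((t → t) → e).
At [[[ζ β] ξ] [ρ ψ]], [ρ ψ] : ((t → t) → e) takes [[ζ β] ξ] : (t → t), giving e.

e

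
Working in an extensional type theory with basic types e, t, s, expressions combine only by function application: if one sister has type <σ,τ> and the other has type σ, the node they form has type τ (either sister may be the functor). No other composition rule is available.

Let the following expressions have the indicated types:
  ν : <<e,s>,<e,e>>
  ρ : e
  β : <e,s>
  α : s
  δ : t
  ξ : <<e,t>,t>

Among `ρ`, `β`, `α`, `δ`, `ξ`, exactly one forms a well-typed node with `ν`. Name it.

ρ : e — neither side's domain matches the other.
β — combines: ν : <<e,s>,<e,e>> takes β : <e,s> as argument, giving <e,e>.
α : s — neither side's domain matches the other.
δ : t — neither side's domain matches the other.
ξ : <<e,t>,t> — neither side's domain matches the other.

β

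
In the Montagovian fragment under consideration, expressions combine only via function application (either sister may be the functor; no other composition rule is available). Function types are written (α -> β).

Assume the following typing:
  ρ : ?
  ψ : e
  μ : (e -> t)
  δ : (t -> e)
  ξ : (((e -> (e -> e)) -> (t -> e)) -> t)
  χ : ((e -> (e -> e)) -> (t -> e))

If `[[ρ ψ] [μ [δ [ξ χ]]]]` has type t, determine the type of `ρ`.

[[ρ ψ] [μ [δ [ξ χ]]]] must have type t. The sister [μ [δ [ξ χ]]] has type t; that is not a function onto t, so [ρ ψ] must be the functor, of type (t -> t).
[ρ ψ] must have type (t -> t). The sister ψ has type e; that is not a function onto (t -> t), so ρ must be the functor, of type (e -> (t -> t)).

(e -> (t -> t))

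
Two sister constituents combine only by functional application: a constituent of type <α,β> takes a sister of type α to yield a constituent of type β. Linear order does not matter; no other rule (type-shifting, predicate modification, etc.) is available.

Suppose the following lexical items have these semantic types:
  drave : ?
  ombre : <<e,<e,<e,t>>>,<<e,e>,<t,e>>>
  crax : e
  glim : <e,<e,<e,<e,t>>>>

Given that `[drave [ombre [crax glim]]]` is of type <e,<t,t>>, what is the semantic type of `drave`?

[drave [ombre [crax glim]]] is required to be <e,<t,t>>. [ombre [crax glim]] : <<e,e>,<t,e>> cannot yield <e,<t,t>> as functor, so drave : <<<e,e>,<t,e>>,<e,<t,t>>>.

<<<e,e>,<t,e>>,<e,<t,t>>>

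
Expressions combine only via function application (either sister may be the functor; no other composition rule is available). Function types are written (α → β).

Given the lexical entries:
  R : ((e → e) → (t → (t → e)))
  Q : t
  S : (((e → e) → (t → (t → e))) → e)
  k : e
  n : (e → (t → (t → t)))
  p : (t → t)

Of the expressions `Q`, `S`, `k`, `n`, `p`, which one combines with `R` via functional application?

Q : t — R needs (e → e); Q needs nothing (atomic); neither fits.
S — combines: S : (((e → e) → (t → (t → e))) → e) takes R : ((e → e) → (t → (t → e))) as argument, giving e.
k : e — R needs (e → e); k needs nothing (atomic); neither fits.
n : (e → (t → (t → t))) — R needs (e → e); n needs e; neither fits.
p : (t → t) — R needs (e → e); p needs t; neither fits.

S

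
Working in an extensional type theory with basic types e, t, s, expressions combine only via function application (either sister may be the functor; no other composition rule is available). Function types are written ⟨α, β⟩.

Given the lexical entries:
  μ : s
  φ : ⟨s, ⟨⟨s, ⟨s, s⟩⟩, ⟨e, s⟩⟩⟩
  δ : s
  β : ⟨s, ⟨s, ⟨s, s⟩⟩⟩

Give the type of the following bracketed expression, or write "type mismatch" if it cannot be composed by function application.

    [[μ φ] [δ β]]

[μ φ] — φ of type ⟨s, ⟨⟨s, ⟨s, s⟩⟩, ⟨e, s⟩⟩⟩ combines with μ of type s: type ⟨⟨s, ⟨s, s⟩⟩, ⟨e, s⟩⟩.
[δ β] — β of type ⟨s, ⟨s, ⟨s, s⟩⟩⟩ combines with δ of type s: type ⟨s, ⟨s, s⟩⟩.
[[μ φ] [δ β]] — [μ φ] of type ⟨⟨s, ⟨s, s⟩⟩, ⟨e, s⟩⟩ combines with [δ β] of type ⟨s, ⟨s, s⟩⟩: type ⟨e, s⟩.

⟨e, s⟩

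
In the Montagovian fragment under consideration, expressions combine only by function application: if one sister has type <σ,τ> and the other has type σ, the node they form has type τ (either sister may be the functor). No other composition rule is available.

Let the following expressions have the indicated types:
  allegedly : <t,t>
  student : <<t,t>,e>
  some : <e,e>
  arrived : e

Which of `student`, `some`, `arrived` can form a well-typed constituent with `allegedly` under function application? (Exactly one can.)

student — combines: student : <<t,t>,e> takes allegedly : <t,t> as argument, giving e.
some : <e,e> — allegedly needs t; some needs e; neither fits.
arrived : e — allegedly needs t; arrived needs nothing (atomic); neither fits.

student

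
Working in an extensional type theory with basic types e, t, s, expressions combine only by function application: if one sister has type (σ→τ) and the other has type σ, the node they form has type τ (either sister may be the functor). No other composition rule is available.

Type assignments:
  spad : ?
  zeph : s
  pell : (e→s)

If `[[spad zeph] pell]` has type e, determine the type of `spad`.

[[spad zeph] pell] is required to be e. pell : (e→s) cannot yield e as functor, so [spad zeph] : ((e→s)→e).
[spad zeph] is required to be ((e→s)→e). zeph : s cannot yield ((e→s)→e) as functor, so spad : (s→((e→s)→e)).

(s→((e→s)→e))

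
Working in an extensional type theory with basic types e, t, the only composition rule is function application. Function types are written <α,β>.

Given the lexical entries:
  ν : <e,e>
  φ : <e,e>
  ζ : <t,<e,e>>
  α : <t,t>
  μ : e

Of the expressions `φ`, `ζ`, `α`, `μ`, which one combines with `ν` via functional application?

φ : <e,e> — ν needs e; φ needs e; neither fits.
ζ : <t,<e,e>> — ν needs e; ζ needs t; neither fits.
α : <t,t> — ν needs e; α needs t; neither fits.
μ — combines: ν : <e,e> takes μ : e as argument, giving e.

μ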